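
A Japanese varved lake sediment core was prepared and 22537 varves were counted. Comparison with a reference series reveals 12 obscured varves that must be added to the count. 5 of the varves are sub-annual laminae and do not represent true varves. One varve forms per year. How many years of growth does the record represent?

True varve count = 22537 − 5 + 12 = 22544.
One varve per year makes the duration 22544 years.

22544 years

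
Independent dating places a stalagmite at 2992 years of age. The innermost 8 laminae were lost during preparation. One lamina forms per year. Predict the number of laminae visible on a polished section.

2984 laminae

One lamina per year gives 2992 laminae over 2992 years.
Subtracting the 8 laminae not captured gives 2992 − 8 = 2984 laminae in the record.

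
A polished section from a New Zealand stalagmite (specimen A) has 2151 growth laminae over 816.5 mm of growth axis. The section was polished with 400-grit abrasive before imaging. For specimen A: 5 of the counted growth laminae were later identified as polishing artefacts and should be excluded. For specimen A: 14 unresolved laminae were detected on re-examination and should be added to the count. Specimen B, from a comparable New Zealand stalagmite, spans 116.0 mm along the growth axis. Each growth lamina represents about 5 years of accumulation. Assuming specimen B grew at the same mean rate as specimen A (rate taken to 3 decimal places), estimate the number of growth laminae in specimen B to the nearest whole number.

Specimen A: adjusted count: 2151 − 5 + 14 = 2160 growth laminae.
Specimen A: at 5 years per growth lamina, 2160 × 5 = 10800 years.
A: Extension rate ≈ 816.5 / 10800 = 0.076 mm/yr.
Specimen B: 116.0 mm / 0.076 mm per year = 1526.32 years; at 5 years per growth lamina that is 1526.32 / 5 ≈ 305 growth laminae.

305 growth laminae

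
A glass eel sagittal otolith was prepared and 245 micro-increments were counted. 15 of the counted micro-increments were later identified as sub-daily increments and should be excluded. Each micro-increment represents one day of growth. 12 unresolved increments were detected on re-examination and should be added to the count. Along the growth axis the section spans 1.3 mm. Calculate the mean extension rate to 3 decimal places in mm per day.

After corrections the count is 245 − 15 + 12 = 242 micro-increments.
Extension rate ≈ 1.3 / 242 = 0.005 mm per day.

0.005 mm per day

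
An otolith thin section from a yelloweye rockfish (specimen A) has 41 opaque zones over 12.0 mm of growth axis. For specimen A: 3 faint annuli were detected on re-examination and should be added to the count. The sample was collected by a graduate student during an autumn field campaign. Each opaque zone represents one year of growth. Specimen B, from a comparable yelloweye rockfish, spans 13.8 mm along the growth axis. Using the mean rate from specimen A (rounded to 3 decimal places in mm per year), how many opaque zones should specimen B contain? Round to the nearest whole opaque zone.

51 opaque zones

Specimen A: correcting the raw count gives 41 + 3 = 44 true opaque zones.
A: Mean rate = 12.0 mm / 44 years ≈ 0.273 mm per year.
Specimen B: 13.8 mm / 0.273 mm per year = 50.55 years ≈ 51 opaque zones.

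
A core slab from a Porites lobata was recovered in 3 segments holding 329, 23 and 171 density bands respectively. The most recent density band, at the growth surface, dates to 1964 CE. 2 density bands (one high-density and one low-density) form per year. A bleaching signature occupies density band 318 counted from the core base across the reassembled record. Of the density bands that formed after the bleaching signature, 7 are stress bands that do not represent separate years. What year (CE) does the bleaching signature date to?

Total density bands = 329 + 23 + 171 = 523.
Between density band 318 and the growth surface there are 523 − 318 = 205 density bands.
205 − 7 false = 198 true density bands after the bleaching signature.
198 density bands at 2 per year is 198 / 2 = 99 years.
Counting back 99 years from 1964 CE places the bleaching signature in 1964 − 99 = 1865 CE.

1865 CE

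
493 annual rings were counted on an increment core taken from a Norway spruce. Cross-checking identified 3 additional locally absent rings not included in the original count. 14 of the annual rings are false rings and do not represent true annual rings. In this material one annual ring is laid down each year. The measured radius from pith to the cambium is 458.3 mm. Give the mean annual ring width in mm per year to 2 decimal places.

Correcting the raw count gives 493 − 14 + 3 = 482 true annual rings.
Extension rate ≈ 458.3 / 482 = 0.95 mm per year.

0.95 mm per year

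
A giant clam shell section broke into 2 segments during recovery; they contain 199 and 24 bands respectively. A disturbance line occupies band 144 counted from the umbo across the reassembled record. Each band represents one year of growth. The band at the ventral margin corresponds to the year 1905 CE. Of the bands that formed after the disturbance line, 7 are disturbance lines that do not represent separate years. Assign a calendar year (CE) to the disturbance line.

1833 CE

Total bands = 199 + 24 = 223.
The disturbance line sits at band 144 from the umbo, so 223 − 144 = 79 bands formed after it.
79 − 7 false = 72 true bands after the disturbance line.
Counting back 72 years from 1905 CE places the disturbance line in 1905 − 72 = 1833 CE.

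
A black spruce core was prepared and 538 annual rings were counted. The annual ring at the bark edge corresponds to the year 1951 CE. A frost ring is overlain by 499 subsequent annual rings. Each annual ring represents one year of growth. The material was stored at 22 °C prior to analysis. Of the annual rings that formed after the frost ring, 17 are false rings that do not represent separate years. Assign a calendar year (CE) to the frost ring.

1469 CE

There are 499 annual rings younger than the frost ring.
Excluding 17 false annual rings: 499 − 17 = 482.
1951 − 482 = 1469 CE.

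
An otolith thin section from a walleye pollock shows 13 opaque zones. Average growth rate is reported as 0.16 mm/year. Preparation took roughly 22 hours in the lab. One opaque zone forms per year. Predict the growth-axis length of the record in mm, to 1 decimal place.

2.1 mm

13 years of growth are recorded.
Length ≈ 0.16 × 13 = 2.1 mm.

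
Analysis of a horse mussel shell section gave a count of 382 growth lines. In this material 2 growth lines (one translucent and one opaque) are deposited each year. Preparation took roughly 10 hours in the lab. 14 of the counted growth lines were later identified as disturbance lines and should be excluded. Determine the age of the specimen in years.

184 yr

True growth line count = 382 − 14 = 368.
With 2 growth lines per year, 368 / 2 = 184 years.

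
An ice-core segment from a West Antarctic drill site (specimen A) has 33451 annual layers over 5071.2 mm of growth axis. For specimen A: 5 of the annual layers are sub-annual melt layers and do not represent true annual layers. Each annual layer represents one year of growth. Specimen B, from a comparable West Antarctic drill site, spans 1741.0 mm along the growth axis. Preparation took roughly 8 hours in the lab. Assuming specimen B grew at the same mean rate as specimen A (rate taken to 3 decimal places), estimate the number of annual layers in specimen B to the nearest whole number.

Specimen A: after corrections the count is 33451 − 5 = 33446 annual layers.
A: Mean rate = 5071.2 mm / 33446 years ≈ 0.152 mm/year.
Specimen B: 1741.0 mm / 0.152 mm per year = 11453.95 years ≈ 11454 annual layers.

11454 annual layers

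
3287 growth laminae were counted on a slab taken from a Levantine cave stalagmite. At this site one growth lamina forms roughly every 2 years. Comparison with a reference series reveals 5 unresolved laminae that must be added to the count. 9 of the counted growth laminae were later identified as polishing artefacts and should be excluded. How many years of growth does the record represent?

6566 years

True growth lamina count = 3287 − 9 + 5 = 3283.
Multiplying by 2 years per growth lamina: 3283 × 2 = 6566 years.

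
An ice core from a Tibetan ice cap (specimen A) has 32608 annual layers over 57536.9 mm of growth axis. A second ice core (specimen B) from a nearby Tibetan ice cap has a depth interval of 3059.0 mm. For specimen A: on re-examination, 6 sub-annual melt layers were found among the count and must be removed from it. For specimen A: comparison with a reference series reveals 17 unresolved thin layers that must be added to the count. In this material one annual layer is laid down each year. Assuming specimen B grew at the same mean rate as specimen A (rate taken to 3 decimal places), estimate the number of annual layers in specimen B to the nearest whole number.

Specimen A: after corrections the count is 32608 − 6 + 17 = 32619 annual layers.
A: 57536.9 mm over 32619 years gives 57536.9 / 32619 ≈ 1.764 mm per year.
For B, 3059.0 / 1.764 = 1734.13 years ≈ 1734 annual layers.

1734 annual layers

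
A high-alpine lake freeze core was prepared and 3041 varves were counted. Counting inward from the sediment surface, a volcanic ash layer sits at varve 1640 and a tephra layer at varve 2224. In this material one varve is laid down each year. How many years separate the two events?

584 years

2224 − 1640 = 584 varves lie between the two events.
That is 584 years at one varve per year.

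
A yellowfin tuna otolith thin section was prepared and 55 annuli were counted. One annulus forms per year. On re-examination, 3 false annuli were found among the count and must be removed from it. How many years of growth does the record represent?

After corrections the count is 55 − 3 = 52 annuli.
With a one-to-one annulus periodicity this is 52 years.

52 yr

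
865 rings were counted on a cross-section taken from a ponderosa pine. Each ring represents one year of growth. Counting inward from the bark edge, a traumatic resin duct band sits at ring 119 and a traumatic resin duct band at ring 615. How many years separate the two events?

496 years

Separation: 615 − 119 = 496 rings.
At one ring per year, 496 years elapsed between them.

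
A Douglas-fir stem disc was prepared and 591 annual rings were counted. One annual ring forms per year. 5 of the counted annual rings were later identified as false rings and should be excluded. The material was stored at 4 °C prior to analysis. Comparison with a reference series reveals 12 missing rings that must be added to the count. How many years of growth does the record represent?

True annual ring count = 591 − 5 + 12 = 598.
At one annual ring per year, that is 598 years.

598 yr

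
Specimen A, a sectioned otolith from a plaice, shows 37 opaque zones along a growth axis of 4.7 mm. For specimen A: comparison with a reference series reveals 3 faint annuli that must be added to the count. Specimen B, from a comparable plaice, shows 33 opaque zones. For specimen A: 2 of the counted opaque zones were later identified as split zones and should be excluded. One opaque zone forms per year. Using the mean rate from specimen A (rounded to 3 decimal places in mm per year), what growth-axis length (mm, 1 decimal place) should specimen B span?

Specimen A: adjusted count: 37 − 2 + 3 = 38 opaque zones.
A: 4.7 mm over 38 years gives 4.7 / 38 ≈ 0.124 mm per year.
B's length ≈ 0.124 × 33 = 4.1 mm.

4.1 mm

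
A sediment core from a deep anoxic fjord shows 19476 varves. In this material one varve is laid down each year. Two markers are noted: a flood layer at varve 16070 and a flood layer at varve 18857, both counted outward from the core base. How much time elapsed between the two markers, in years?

The two markers are separated by 18857 − 16070 = 2787 varves.
One varve per year makes the interval 2787 years.

2787 years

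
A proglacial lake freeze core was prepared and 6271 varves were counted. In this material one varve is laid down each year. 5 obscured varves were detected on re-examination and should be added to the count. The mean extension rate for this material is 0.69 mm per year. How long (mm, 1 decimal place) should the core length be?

4330.4 mm

Correcting the raw count gives 6271 + 5 = 6276 true varves.
Length ≈ 0.69 × 6276 = 4330.4 mm.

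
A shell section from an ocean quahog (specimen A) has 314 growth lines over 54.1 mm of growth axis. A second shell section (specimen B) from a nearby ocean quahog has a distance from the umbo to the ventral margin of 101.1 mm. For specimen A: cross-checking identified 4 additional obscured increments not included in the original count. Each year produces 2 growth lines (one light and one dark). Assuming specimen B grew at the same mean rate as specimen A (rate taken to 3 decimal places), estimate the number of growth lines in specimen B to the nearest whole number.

Specimen A: after corrections the count is 314 + 4 = 318 growth lines.
Specimen A: 318 growth lines at 2 per year is 318 / 2 = 159 years.
A: Extension rate ≈ 54.1 / 159 = 0.340 mm per year.
Specimen B: 101.1 mm / 0.340 mm per year = 297.35 years; at 2 growth lines per year that is 297.35 × 2 ≈ 595 growth lines.

595 growth lines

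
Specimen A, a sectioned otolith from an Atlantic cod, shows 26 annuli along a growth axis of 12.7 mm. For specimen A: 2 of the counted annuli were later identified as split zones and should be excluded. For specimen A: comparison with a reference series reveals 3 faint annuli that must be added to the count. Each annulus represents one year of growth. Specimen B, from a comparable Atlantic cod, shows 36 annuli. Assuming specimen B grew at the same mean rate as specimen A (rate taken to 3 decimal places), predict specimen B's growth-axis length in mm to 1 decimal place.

Specimen A: after corrections the count is 26 − 2 + 3 = 27 annuli.
A: Mean rate = 12.7 mm / 27 years ≈ 0.470 mm/year.
For B, 0.470 mm/year × 36 years = 16.9 mm.

16.9 mm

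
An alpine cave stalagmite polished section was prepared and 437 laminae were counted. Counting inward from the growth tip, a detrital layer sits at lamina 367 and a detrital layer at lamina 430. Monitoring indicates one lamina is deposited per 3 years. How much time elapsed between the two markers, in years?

Separation: 430 − 367 = 63 laminae.
At 3 years per lamina, 63 × 3 = 189 years.

189 years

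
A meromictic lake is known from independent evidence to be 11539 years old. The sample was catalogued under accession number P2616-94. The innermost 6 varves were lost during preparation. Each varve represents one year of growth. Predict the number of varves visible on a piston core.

At one varve per year, 11539 years correspond to 11539 varves.
Subtracting the 6 varves not captured gives 11539 − 6 = 11533 varves in the record.

11533 varves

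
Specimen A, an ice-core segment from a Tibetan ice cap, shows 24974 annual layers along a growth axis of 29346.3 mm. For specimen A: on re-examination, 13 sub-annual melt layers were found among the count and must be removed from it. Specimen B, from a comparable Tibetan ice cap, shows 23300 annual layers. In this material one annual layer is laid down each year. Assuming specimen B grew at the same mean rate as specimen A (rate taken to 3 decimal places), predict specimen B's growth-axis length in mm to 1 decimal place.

Specimen A: correcting the raw count gives 24974 − 13 = 24961 true annual layers.
A: Extension rate ≈ 29346.3 / 24961 = 1.176 mm/year.
B's length ≈ 1.176 × 23300 = 27400.8 mm.

27400.8 mm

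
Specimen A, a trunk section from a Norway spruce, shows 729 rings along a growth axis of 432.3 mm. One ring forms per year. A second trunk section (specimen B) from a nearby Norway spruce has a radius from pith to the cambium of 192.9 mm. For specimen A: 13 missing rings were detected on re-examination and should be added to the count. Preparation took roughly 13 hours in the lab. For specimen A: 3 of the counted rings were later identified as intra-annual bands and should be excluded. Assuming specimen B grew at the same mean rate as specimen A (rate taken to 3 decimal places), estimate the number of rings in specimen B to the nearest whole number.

Specimen A: after corrections the count is 729 − 3 + 13 = 739 rings.
A: Mean rate = 432.3 mm / 739 years ≈ 0.585 mm/yr.
For B, 192.9 / 0.585 = 329.74 years ≈ 330 rings.

330 rings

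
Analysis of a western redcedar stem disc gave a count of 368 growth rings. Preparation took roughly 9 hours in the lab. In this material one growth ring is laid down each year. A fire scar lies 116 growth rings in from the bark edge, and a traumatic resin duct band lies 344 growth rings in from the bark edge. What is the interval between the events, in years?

228 yr

Separation: 344 − 116 = 228 growth rings.
That is 228 years at one growth ring per year.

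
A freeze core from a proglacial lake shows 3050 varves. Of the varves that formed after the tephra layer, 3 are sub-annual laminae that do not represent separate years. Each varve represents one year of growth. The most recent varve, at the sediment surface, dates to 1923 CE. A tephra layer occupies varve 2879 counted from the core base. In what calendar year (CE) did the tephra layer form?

Between varve 2879 and the sediment surface there are 3050 − 2879 = 171 varves.
171 − 3 false = 168 true varves after the tephra layer.
The varve at the sediment surface is 1923 CE, so the tephra layer dates to 1923 − 168 = 1755 CE.

1755 CE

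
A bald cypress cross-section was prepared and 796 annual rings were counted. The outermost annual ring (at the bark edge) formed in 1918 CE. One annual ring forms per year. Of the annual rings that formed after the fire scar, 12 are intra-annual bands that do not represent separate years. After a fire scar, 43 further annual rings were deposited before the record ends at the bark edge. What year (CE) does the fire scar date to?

There are 43 annual rings younger than the fire scar.
43 − 12 false = 31 true annual rings after the fire scar.
Counting back 31 years from 1918 CE places the fire scar in 1918 − 31 = 1887 CE.

1887 CE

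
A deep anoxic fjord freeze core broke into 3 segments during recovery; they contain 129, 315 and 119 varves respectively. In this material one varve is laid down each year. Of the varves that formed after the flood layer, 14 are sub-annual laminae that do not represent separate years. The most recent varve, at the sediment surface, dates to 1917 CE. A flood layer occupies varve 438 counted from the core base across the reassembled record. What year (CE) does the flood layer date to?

Total varves = 129 + 315 + 119 = 563.
563 − 438 = 125 varves lie beyond the flood layer toward the sediment surface.
Removing the 14 false varves leaves 125 − 14 = 111 true varves beyond the flood layer.
1917 − 111 = 1806 CE.

1806 CE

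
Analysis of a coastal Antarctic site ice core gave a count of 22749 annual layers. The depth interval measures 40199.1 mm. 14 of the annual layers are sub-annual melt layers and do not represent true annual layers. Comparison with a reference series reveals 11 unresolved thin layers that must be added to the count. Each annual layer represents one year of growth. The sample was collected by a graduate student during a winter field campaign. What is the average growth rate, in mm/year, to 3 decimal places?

After corrections the count is 22749 − 14 + 11 = 22746 annual layers.
40199.1 mm over 22746 years gives 40199.1 / 22746 ≈ 1.767 mm/year.

1.767 mm/year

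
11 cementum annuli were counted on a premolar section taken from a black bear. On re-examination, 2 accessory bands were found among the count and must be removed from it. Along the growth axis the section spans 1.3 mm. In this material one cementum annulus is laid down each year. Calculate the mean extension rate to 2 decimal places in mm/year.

0.14 mm/year

True cementum annulus count = 11 − 2 = 9.
1.3 mm over 9 years gives 1.3 / 9 ≈ 0.14 mm/year.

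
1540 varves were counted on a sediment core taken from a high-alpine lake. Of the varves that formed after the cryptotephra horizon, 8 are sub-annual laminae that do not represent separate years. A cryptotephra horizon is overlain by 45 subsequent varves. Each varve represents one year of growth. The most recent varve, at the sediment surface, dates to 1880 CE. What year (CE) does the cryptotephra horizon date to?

There are 45 varves younger than the cryptotephra horizon.
Removing the 8 false varves leaves 45 − 8 = 37 true varves beyond the cryptotephra horizon.
Counting back 37 years from 1880 CE places the cryptotephra horizon in 1880 − 37 = 1843 CE.

1843 CE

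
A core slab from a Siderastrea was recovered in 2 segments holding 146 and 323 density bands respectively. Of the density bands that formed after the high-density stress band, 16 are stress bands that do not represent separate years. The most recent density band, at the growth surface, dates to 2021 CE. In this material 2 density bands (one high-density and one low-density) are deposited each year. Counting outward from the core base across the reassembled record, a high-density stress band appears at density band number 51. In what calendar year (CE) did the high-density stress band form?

1820 CE

Total density bands = 146 + 323 = 469.
469 − 51 = 418 density bands lie beyond the high-density stress band toward the growth surface.
Excluding 16 false density bands: 418 − 16 = 402.
With 2 density bands per year, 402 / 2 = 201 years.
2021 − 201 = 1820 CE.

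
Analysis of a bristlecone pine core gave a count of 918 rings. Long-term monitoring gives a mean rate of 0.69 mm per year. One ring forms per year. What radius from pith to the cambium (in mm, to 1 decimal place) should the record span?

633.4 mm

The record spans 918 years at 0.69 mm per year.
Predicted length = 0.69 mm/year × 918 years = 633.4 mm.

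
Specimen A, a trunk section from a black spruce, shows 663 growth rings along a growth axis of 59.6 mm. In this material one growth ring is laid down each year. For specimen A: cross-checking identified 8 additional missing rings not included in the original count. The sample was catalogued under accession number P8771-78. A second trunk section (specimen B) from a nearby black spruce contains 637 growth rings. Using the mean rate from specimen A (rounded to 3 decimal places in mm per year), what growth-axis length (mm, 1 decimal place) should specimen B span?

56.7 mm

Specimen A: correcting the raw count gives 663 + 8 = 671 true growth rings.
A: Extension rate ≈ 59.6 / 671 = 0.089 mm/yr.
For B, 0.089 mm/year × 637 years = 56.7 mm.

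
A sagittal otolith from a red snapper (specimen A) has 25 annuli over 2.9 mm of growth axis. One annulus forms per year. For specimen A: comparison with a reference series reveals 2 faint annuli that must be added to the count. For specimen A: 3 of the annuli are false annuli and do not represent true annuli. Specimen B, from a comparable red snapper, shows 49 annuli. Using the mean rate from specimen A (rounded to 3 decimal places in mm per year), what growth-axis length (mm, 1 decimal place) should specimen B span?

5.9 mm

Specimen A: true annulus count = 25 − 3 + 2 = 24.
A: Extension rate ≈ 2.9 / 24 = 0.121 mm/year.
For B, 0.121 mm/year × 49 years = 5.9 mm.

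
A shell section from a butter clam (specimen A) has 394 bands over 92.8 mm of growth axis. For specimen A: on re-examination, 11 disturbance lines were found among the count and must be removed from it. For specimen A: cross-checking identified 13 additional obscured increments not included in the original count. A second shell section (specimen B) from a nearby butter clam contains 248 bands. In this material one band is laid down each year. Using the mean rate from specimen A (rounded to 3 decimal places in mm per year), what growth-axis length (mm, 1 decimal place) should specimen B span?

Specimen A: adjusted count: 394 − 11 + 13 = 396 bands.
A: 92.8 mm over 396 years gives 92.8 / 396 ≈ 0.234 mm per year.
For B, 0.234 mm/year × 248 years = 58.0 mm.

58.0 mm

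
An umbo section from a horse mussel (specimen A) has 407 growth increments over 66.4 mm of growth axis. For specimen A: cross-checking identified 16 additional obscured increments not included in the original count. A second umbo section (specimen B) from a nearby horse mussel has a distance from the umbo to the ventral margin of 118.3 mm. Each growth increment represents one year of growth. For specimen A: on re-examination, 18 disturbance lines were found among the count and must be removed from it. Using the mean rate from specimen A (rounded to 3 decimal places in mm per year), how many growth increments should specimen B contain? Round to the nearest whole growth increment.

Specimen A: after corrections the count is 407 − 18 + 16 = 405 growth increments.
A: Extension rate ≈ 66.4 / 405 = 0.164 mm/year.
For B, 118.3 / 0.164 = 721.34 years ≈ 721 growth increments.

721 growth increments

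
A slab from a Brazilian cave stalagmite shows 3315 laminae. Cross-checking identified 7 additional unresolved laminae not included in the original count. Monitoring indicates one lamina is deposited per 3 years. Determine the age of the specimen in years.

9966 years

After corrections the count is 3315 + 7 = 3322 laminae.
At 3 years per lamina, 3322 × 3 = 9966 years.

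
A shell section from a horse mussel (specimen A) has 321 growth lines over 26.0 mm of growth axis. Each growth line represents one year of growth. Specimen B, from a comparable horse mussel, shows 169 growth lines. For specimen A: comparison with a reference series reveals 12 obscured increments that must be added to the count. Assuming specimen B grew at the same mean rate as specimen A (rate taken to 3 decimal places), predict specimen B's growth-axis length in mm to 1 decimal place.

Specimen A: true growth line count = 321 + 12 = 333.
A: Mean rate = 26.0 mm / 333 years ≈ 0.078 mm/yr.
Length of B = 0.078 × 169 = 13.2 mm.

13.2 mm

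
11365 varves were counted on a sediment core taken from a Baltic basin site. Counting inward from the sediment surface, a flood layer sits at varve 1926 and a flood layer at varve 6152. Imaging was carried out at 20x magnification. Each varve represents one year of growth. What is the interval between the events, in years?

4226 years

6152 − 1926 = 4226 varves lie between the two events.
One varve per year makes the interval 4226 years.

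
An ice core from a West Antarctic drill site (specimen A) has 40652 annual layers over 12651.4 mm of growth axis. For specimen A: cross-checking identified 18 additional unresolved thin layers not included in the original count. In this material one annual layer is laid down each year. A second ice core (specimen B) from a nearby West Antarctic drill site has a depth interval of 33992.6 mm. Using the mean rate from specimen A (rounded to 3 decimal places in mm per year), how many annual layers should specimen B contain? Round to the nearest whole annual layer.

109301 annual layers

Specimen A: true annual layer count = 40652 + 18 = 40670.
A: Extension rate ≈ 12651.4 / 40670 = 0.311 mm per year.
For B, 33992.6 / 0.311 = 109300.96 years ≈ 109301 annual layers.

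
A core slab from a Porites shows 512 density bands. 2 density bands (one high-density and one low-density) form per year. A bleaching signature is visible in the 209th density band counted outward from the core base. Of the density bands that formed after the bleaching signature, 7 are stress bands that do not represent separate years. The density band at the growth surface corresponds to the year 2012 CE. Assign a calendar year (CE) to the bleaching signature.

1864 CE

Between density band 209 and the growth surface there are 512 − 209 = 303 density bands.
Removing the 7 false density bands leaves 303 − 7 = 296 true density bands beyond the bleaching signature.
Dividing by 2 density bands per year: 296 / 2 = 148 years.
The density band at the growth surface is 2012 CE, so the bleaching signature dates to 2012 − 148 = 1864 CE.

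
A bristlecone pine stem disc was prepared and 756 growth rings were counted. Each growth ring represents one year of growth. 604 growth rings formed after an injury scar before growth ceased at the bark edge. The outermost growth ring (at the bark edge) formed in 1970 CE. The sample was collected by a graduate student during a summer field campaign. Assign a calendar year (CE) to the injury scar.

1366 CE

604 growth rings formed after the injury scar.
Counting back 604 years from 1970 CE places the injury scar in 1970 − 604 = 1366 CE.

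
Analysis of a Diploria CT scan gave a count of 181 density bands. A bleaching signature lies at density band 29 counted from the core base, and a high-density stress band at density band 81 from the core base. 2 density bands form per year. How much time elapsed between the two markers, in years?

81 − 29 = 52 density bands lie between the two events.
Dividing by 2 density bands per year: 52 / 2 = 26 years.

26 years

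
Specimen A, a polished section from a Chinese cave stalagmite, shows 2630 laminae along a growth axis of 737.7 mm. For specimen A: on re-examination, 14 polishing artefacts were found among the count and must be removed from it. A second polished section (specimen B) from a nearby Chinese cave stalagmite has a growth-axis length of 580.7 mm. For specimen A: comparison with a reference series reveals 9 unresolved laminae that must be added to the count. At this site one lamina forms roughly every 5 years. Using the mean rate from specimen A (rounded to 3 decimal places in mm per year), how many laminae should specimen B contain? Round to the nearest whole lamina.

2074 laminae

Specimen A: adjusted count: 2630 − 14 + 9 = 2625 laminae.
Specimen A: at 5 years per lamina, 2625 × 5 = 13125 years.
A: 737.7 mm over 13125 years gives 737.7 / 13125 ≈ 0.056 mm/yr.
B spans 580.7 / 0.056 = 10369.64 years; at 5 years per lamina that is 10369.64 / 5 ≈ 2074 laminae.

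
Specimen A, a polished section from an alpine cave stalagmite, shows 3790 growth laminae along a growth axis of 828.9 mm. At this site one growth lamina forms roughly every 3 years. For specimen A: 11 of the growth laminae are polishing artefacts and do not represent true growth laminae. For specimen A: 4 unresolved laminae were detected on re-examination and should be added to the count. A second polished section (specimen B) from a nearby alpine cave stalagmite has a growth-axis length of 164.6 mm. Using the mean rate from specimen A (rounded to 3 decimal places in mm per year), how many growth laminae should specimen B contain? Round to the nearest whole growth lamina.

752 growth laminae

Specimen A: correcting the raw count gives 3790 − 11 + 4 = 3783 true growth laminae.
Specimen A: multiplying by 3 years per growth lamina: 3783 × 3 = 11349 years.
A: Mean rate = 828.9 mm / 11349 years ≈ 0.073 mm/year.
For B, 164.6 / 0.073 = 2254.79 years; at 3 years per growth lamina that is 2254.79 / 3 ≈ 752 growth laminae.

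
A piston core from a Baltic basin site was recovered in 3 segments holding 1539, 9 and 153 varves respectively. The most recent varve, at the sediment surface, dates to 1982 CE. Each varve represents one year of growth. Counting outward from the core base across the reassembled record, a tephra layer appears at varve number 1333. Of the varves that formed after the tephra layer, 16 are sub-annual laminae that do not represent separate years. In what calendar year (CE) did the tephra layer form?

1630 CE

Total varves = 1539 + 9 + 153 = 1701.
Between varve 1333 and the sediment surface there are 1701 − 1333 = 368 varves.
368 − 16 false = 352 true varves after the tephra layer.
Counting back 352 years from 1982 CE places the tephra layer in 1982 − 352 = 1630 CE.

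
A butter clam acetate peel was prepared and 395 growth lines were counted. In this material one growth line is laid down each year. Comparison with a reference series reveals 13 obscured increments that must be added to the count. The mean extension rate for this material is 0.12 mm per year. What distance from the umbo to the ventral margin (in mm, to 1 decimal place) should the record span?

49.0 mm

Adjusted count: 395 + 13 = 408 growth lines.
Length ≈ 0.12 × 408 = 49.0 mm.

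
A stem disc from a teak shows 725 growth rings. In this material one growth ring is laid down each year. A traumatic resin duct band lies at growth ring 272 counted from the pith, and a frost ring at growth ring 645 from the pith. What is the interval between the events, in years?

373 yr

The two markers are separated by 645 − 272 = 373 growth rings.
At one growth ring per year, 373 years elapsed between them.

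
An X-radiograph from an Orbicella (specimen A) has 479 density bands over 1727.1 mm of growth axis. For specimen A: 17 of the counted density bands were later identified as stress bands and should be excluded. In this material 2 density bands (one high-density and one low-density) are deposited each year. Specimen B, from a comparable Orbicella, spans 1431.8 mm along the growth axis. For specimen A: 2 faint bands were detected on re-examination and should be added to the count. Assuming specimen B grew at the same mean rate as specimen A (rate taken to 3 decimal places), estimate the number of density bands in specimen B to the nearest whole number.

Specimen A: true density band count = 479 − 17 + 2 = 464.
Specimen A: dividing by 2 density bands per year: 464 / 2 = 232 years.
A: Extension rate ≈ 1727.1 / 232 = 7.444 mm/year.
B spans 1431.8 / 7.444 = 192.34 years; at 2 density bands per year that is 192.34 × 2 ≈ 385 density bands.

385 density bands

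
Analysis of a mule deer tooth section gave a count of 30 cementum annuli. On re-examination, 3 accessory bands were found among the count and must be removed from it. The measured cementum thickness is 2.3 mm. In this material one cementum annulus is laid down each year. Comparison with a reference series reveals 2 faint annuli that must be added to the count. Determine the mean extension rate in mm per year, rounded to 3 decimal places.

0.079 mm per year

Adjusted count: 30 − 3 + 2 = 29 cementum annuli.
2.3 mm over 29 years gives 2.3 / 29 ≈ 0.079 mm per year.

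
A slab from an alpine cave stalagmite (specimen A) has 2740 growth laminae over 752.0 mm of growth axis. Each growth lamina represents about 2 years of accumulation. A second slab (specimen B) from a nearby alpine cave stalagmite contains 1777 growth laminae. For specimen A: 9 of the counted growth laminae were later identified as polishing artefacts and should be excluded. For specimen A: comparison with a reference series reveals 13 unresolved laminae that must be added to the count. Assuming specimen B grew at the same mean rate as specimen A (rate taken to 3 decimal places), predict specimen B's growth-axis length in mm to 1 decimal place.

Specimen A: correcting the raw count gives 2740 − 9 + 13 = 2744 true growth laminae.
Specimen A: 2744 growth laminae at 2 years each span 2744 × 2 = 5488 years.
A: Extension rate ≈ 752.0 / 5488 = 0.137 mm/year.
Specimen B: multiplying by 2 years per growth lamina: 1777 × 2 = 3554 years. Length of B = 0.137 × 3554 = 486.9 mm.

486.9 mm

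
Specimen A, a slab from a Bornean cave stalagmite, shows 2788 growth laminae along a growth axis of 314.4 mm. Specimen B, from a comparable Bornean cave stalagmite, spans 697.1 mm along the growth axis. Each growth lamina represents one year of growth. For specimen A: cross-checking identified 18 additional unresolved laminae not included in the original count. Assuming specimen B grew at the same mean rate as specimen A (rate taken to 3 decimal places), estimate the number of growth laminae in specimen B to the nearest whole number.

6224 growth laminae

Specimen A: after corrections the count is 2788 + 18 = 2806 growth laminae.
A: Extension rate ≈ 314.4 / 2806 = 0.112 mm per year.
For B, 697.1 / 0.112 = 6224.11 years ≈ 6224 growth laminae.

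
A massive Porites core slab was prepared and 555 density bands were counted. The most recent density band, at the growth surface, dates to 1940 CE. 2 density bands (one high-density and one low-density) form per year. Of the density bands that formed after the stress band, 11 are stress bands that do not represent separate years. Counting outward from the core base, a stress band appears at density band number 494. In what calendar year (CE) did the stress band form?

1915 CE

The stress band sits at density band 494 from the core base, so 555 − 494 = 61 density bands formed after it.
Excluding 11 false density bands: 61 − 11 = 50.
With 2 density bands per year, 50 / 2 = 25 years.
1940 − 25 = 1915 CE.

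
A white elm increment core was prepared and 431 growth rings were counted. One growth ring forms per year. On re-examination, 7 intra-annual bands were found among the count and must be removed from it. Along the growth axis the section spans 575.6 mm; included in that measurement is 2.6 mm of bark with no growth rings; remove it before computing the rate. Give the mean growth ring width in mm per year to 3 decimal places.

1.351 mm per year

After corrections the count is 431 − 7 = 424 growth rings.
Net length = 575.6 − 2.6 = 573.0 mm.
Mean rate = 573.0 mm / 424 years ≈ 1.351 mm per year.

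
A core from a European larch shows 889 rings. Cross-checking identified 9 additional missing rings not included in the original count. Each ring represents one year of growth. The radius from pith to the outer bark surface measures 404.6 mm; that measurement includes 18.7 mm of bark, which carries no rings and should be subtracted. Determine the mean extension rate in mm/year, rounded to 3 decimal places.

True ring count = 889 + 9 = 898.
Removing the 18.7 mm offcut leaves 404.6 − 18.7 = 385.9 mm.
385.9 mm over 898 years gives 385.9 / 898 ≈ 0.430 mm/year.

0.430 mm/year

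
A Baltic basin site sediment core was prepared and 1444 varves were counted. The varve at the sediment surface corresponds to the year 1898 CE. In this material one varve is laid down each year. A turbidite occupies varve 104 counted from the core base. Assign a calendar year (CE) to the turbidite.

The turbidite sits at varve 104 from the core base, so 1444 − 104 = 1340 varves formed after it.
The varve at the sediment surface is 1898 CE, so the turbidite dates to 1898 − 1340 = 558 CE.

558 CE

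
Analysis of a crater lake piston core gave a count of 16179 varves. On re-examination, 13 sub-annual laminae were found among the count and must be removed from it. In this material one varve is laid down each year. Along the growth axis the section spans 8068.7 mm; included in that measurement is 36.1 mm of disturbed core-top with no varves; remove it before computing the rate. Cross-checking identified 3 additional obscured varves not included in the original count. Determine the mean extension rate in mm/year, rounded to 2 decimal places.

Correcting the raw count gives 16179 − 13 + 3 = 16169 true varves.
Net length = 8068.7 − 36.1 = 8032.6 mm.
Extension rate ≈ 8032.6 / 16169 = 0.50 mm/year.

0.50 mm/year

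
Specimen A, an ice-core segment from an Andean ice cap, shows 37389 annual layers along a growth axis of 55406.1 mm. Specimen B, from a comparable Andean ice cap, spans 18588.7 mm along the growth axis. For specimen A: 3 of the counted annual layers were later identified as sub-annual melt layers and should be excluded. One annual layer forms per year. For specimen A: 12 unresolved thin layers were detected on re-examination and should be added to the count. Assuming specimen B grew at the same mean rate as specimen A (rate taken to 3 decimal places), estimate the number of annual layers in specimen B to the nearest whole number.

Specimen A: correcting the raw count gives 37389 − 3 + 12 = 37398 true annual layers.
A: Mean rate = 55406.1 mm / 37398 years ≈ 1.482 mm/year.
Specimen B: 18588.7 mm / 1.482 mm per year = 12542.98 years ≈ 12543 annual layers.

12543 annual layers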